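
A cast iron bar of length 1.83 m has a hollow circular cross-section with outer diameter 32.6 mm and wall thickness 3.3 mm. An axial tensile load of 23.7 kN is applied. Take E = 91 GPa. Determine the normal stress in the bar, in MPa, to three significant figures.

A = 303.8 mm².
σ = N/A = 23700/303.8 = 78.02 MPa.

78.0 MPa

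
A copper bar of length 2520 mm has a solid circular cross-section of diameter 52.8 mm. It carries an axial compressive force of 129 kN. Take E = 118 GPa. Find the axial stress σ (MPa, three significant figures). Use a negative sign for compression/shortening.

A = 2190 mm².
σ = N/A = -129000/2190 = -58.92 MPa.

-58.9 MPa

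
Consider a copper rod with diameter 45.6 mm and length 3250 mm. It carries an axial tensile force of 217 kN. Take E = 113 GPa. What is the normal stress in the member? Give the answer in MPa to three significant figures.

A = 1633 mm².
σ = N/A = 217000/1633 = 132.9 MPa.

133 MPa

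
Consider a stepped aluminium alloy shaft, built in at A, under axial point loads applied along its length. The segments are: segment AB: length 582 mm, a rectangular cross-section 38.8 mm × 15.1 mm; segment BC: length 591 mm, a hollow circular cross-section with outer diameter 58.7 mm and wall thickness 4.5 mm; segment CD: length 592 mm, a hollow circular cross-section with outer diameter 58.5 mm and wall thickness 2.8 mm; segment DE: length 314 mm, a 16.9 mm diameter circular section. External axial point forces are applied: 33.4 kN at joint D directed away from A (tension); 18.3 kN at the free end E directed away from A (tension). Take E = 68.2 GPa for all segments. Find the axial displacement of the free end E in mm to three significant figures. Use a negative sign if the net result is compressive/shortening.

Internal axial forces (sectioning from the free end, tension +): N_DE = 18.3 kN, N_CD = 51.7 kN, N_BC = 51.7 kN, N_AB = 51.7 kN.
A_AB = 585.9 mm².
A_BC = 766.2 mm².
A_CD = 490 mm².
A_DE = 224.3 mm².
δ_AB = 51700·582/(585.9·68200) = 0.753 mm
δ_BC = 51700·591/(766.2·68200) = 0.5847 mm
δ_CD = 51700·592/(490·68200) = 0.9159 mm
δ_DE = 18300·314/(224.3·68200) = 0.3756 mm
δ = Σδ_i = 2.629 mm.

2.63 mm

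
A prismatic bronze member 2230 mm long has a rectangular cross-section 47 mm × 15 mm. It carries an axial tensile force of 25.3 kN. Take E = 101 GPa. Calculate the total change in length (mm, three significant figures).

A = 705 mm².
δ_mech = NL/(AE) = 25300·2230/(705·101000) = 0.7923 mm.

0.792 mm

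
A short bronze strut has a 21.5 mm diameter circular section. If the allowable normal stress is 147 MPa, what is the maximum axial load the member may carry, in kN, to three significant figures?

53.4 kN

A = 363.1 mm².
P_max = σ_allow · A = 147 · 363.1 = 53370 N = 53.37 kN.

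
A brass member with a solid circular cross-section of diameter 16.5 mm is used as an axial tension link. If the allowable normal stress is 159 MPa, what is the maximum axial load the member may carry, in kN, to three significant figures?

34.0 kN

A = 213.8 mm².
P_max = σ_allow · A = 159 · 213.8 = 34000 N = 34 kN.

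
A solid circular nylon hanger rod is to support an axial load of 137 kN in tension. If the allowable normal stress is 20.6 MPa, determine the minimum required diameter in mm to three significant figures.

92.0 mm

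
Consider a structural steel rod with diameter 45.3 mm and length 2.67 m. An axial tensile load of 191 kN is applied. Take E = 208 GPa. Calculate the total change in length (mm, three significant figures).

A = 1612 mm².
δ_mech = NL/(AE) = 191000·2670/(1612·208000) = 1.521 mm.

1.52 mm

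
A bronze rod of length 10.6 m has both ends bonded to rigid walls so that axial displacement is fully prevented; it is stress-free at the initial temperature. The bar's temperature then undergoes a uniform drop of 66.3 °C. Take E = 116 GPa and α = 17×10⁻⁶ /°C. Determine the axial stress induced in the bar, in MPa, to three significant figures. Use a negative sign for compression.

131 MPa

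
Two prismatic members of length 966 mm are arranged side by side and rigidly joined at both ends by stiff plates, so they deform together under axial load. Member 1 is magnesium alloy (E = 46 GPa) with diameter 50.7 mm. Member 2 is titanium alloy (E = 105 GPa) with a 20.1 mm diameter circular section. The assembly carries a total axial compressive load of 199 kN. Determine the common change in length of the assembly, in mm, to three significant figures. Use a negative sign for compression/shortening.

A_1 = 2019 mm².
A_2 = 317.3 mm².
Equal strain + equilibrium ⇒ each member carries load in proportion to AE: A₁E₁ = 92870000 N, A₂E₂ = 33320000 N, ΣAE = 126200000 N.
δ = PL/ΣAE = -199000·966/126200000 = -1.523 mm.

-1.52 mm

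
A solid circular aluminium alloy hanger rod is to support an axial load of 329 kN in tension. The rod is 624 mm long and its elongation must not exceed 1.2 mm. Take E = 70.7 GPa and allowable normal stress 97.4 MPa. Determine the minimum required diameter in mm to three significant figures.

65.6 mm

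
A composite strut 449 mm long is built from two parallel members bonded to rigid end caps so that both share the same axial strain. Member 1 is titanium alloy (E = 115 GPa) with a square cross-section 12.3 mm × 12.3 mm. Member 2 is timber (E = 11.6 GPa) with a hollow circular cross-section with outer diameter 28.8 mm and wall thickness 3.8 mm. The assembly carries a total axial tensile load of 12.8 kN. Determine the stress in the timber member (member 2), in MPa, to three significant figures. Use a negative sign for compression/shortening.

A_1 = 151.3 mm².
A_2 = 298.5 mm².
Equal strain + equilibrium ⇒ each member carries load in proportion to AE: A₁E₁ = 17400000 N, A₂E₂ = 3462000 N, ΣAE = 20860000 N.
σ₂ = P·E₂/ΣAE = 12800·11600/20860000 = 7.118 MPa.

7.12 MPa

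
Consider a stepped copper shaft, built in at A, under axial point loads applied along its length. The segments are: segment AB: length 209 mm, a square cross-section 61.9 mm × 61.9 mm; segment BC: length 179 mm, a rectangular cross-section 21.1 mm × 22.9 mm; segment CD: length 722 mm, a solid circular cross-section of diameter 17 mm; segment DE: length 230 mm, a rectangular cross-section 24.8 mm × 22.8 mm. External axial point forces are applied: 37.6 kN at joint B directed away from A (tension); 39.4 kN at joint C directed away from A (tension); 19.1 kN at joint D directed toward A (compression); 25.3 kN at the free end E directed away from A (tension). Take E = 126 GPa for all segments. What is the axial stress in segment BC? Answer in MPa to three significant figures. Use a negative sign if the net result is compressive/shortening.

94.4 MPa

Internal axial forces (sectioning from the free end, tension +): N_DE = 25.3 kN, N_CD = 6.2 kN, N_BC = 45.6 kN, N_AB = 83.2 kN.
A_BC = 483.2 mm².
σ_BC = N_BC/A_BC = 45600/483.2 = 94.37 MPa.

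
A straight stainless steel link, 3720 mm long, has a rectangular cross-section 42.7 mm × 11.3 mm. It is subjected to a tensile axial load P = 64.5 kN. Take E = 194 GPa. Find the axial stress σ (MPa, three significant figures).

134 MPa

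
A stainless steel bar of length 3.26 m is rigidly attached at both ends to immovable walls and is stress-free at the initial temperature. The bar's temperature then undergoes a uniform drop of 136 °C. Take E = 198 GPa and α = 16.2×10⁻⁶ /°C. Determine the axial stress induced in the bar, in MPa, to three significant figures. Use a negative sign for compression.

Free thermal expansion αLΔT = 16.2e-6 · 3260 · -136 = -7.182 mm.
The walls impose strain ε = −(-7.182)/3260 = 2.2032e-03; σ = Eε = 198000 · 2.2032e-03 = 436.2 MPa.

436 MPa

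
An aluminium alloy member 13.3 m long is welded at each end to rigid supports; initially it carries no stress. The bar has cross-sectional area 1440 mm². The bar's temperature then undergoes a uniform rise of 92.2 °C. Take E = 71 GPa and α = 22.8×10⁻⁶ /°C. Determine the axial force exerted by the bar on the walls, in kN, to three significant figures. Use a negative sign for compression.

-215 kN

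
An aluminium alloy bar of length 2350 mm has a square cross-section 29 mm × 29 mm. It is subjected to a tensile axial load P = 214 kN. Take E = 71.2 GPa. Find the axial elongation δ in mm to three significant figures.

8.40 mm

A = 841 mm².
δ_mech = NL/(AE) = 214000·2350/(841·71200) = 8.399 mm.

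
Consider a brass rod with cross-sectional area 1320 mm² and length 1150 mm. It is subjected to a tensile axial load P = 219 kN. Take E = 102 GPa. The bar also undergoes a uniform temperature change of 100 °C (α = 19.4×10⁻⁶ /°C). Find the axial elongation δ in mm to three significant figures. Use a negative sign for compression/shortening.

4.10 mm

δ_mech = NL/(AE) = 219000·1150/(1320·102000) = 1.871 mm.
δ_thermal = αLΔT = 19.4e-6·1150·100 = 2.231 mm.
δ = δ_mech + δ_thermal = 4.102 mm.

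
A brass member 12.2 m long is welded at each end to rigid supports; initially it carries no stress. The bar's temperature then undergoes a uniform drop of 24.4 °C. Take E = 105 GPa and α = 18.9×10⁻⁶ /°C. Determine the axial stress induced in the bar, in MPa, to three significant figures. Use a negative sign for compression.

Free thermal expansion αLΔT = 18.9e-6 · 12200 · -24.4 = -5.626 mm.
The walls impose strain ε = −(-5.626)/12200 = 4.6116e-04; σ = Eε = 105000 · 4.6116e-04 = 48.42 MPa.

48.4 MPa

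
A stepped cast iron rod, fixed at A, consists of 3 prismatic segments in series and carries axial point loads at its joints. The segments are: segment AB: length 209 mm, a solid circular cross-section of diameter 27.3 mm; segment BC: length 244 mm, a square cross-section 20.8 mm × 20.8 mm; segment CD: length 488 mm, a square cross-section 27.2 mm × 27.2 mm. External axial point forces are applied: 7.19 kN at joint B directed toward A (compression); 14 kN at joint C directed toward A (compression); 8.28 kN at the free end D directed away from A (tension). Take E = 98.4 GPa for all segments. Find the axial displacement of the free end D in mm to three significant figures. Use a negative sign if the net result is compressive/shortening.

-0.0241 mm

Internal axial forces (sectioning from the free end, tension +): N_CD = 8.28 kN, N_BC = -5.72 kN, N_AB = -12.91 kN.
A_AB = 585.3 mm².
A_BC = 432.6 mm².
A_CD = 739.8 mm².
δ_AB = -12910·209/(585.3·98400) = -0.04684 mm
δ_BC = -5720·244/(432.6·98400) = -0.03278 mm
δ_CD = 8280·488/(739.8·98400) = 0.0555 mm
δ = Σδ_i = -0.02413 mm.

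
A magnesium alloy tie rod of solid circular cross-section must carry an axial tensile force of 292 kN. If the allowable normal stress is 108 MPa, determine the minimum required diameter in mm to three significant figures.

Required area A ≥ P/σ_allow = 292000/108 = 2704 mm².
For a solid circular section, d ≥ √(4A/π) = 58.67 mm.

58.7 mm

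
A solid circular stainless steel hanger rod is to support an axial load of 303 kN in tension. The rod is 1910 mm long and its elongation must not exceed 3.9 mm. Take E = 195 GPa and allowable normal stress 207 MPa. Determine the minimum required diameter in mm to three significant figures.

43.2 mm

Required area A ≥ P/σ_allow = 303000/207 = 1464 mm².
For a solid circular section, d ≥ √(4A/π) = 43.17 mm.
Elongation limit: A ≥ PL/(Eδ_allow) = 303000·1910/(195000·3.9) = 761 mm² ⇒ d ≥ 31.13 mm.
The stress limit governs.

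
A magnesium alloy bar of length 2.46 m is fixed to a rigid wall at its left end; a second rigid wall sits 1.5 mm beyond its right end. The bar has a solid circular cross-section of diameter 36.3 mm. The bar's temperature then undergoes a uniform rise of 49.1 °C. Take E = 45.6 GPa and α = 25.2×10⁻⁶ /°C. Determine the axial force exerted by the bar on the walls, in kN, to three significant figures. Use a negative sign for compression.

-29.6 kN

Free thermal expansion αLΔT = 25.2e-6 · 2460 · 49.1 = 3.044 mm.
The walls engage after the gap closes; constrained expansion = 3.044 − 1.5 = 1.544 mm.
The walls impose strain ε = −(1.544)/2460 = -6.2756e-04; σ = Eε = 45600 · -6.2756e-04 = -28.62 MPa.
Wall reaction R = σ·A = -28.62·1035 = -29620 N = -29.62 kN.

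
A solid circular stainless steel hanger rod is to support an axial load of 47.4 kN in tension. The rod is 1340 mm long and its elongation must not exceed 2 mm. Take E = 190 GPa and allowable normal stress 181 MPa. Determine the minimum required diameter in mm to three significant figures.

18.3 mm

Required area A ≥ P/σ_allow = 47400/181 = 261.9 mm².
For a solid circular section, d ≥ √(4A/π) = 18.26 mm.
Elongation limit: A ≥ PL/(Eδ_allow) = 47400·1340/(190000·2) = 167.1 mm² ⇒ d ≥ 14.59 mm.
The stress limit governs.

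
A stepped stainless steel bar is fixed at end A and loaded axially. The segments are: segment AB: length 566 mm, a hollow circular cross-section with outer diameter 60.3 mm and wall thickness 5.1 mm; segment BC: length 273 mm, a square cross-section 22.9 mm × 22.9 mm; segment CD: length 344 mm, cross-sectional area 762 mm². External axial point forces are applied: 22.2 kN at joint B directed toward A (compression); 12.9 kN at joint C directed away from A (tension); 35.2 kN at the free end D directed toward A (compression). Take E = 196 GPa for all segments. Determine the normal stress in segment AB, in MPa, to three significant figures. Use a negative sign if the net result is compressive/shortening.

Internal axial forces (sectioning from the free end, tension +): N_CD = -35.2 kN, N_BC = -22.3 kN, N_AB = -44.5 kN.
A_AB = 884.4 mm².
σ_AB = N_AB/A_AB = -44500/884.4 = -50.32 MPa.

-50.3 MPa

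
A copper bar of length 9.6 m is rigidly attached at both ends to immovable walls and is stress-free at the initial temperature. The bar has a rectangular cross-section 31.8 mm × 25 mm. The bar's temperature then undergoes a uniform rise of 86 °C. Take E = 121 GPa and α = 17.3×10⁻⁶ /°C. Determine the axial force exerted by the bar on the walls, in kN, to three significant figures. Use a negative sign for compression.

-143 kN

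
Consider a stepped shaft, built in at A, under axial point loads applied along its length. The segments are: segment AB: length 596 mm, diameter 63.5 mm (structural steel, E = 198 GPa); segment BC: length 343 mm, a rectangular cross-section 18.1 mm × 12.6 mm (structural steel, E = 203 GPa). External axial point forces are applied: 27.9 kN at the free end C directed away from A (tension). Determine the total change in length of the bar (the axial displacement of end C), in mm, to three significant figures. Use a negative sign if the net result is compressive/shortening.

0.233 mm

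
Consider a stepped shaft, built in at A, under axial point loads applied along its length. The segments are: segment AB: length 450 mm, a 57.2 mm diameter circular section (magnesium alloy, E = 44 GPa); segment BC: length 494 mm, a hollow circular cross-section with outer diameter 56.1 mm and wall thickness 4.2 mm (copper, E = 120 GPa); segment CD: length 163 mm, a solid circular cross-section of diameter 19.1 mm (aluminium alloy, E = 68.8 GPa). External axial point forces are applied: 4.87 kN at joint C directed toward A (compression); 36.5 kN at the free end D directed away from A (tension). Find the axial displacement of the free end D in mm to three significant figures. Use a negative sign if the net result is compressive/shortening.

0.618 mm

Internal axial forces (sectioning from the free end, tension +): N_CD = 36.5 kN, N_BC = 31.63 kN, N_AB = 31.63 kN.
A_AB = 2570 mm².
A_BC = 684.8 mm².
A_CD = 286.5 mm².
δ_AB = 31630·450/(2570·44000) = 0.1259 mm
δ_BC = 31630·494/(684.8·120000) = 0.1901 mm
δ_CD = 36500·163/(286.5·68800) = 0.3018 mm
δ = Σδ_i = 0.6178 mm.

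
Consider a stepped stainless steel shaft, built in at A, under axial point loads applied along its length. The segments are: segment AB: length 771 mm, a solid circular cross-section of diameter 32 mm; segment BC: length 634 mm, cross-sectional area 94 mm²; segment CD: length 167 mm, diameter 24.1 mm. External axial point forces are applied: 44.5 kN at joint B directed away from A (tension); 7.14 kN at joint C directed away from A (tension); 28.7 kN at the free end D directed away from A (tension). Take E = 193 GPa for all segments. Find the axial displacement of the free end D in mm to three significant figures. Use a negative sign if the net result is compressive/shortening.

1.71 mm

Internal axial forces (sectioning from the free end, tension +): N_CD = 28.7 kN, N_BC = 35.84 kN, N_AB = 80.34 kN.
A_AB = 804.2 mm².
A_CD = 456.2 mm².
δ_AB = 80340·771/(804.2·193000) = 0.3991 mm
δ_BC = 35840·634/(94·193000) = 1.252 mm
δ_CD = 28700·167/(456.2·193000) = 0.05444 mm
δ = Σδ_i = 1.706 mm.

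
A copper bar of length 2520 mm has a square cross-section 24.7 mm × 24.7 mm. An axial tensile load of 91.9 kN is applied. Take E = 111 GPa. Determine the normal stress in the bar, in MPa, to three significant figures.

151 MPa

A = 610.1 mm².
σ = N/A = 91900/610.1 = 150.6 MPa.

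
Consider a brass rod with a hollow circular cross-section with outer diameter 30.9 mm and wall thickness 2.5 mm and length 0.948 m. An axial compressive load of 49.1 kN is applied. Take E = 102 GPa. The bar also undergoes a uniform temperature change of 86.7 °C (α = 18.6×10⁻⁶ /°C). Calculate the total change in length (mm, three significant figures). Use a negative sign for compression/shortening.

A = 223.1 mm².
δ_mech = NL/(AE) = -49100·948/(223.1·102000) = -2.046 mm.
δ_thermal = αLΔT = 18.6e-6·948·86.7 = 1.529 mm.
δ = δ_mech + δ_thermal = -0.5171 mm.

-0.517 mm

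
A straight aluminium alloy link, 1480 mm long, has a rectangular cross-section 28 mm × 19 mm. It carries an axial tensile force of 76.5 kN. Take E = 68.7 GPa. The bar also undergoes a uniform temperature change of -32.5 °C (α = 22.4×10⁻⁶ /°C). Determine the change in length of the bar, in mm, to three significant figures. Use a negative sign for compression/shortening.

2.02 mm

A = 532 mm².
δ_mech = NL/(AE) = 76500·1480/(532·68700) = 3.098 mm.
δ_thermal = αLΔT = 22.4e-6·1480·-32.5 = -1.077 mm.
δ = δ_mech + δ_thermal = 2.02 mm.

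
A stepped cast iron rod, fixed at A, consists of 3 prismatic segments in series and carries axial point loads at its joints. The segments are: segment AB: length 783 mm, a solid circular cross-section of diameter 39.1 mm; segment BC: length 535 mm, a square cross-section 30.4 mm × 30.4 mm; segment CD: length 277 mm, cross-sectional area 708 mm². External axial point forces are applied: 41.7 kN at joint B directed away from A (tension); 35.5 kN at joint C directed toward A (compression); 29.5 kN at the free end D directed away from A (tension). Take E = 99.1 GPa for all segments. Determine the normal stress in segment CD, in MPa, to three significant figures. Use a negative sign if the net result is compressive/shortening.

Internal axial forces (sectioning from the free end, tension +): N_CD = 29.5 kN, N_BC = -6 kN, N_AB = 35.7 kN.
σ_CD = N_CD/A_CD = 29500/708 = 41.67 MPa.

41.7 MPa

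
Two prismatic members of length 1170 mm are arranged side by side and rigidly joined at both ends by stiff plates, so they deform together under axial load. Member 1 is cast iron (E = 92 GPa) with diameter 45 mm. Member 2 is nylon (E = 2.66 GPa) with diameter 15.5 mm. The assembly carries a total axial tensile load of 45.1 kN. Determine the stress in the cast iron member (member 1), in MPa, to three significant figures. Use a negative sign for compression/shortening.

A_1 = 1590 mm².
A_2 = 188.7 mm².
Equal strain + equilibrium ⇒ each member carries load in proportion to AE: A₁E₁ = 146300000 N, A₂E₂ = 501900 N, ΣAE = 146800000 N.
σ₁ = P·E₁/ΣAE = 45100·92000/146800000 = 28.26 MPa.

28.3 MPa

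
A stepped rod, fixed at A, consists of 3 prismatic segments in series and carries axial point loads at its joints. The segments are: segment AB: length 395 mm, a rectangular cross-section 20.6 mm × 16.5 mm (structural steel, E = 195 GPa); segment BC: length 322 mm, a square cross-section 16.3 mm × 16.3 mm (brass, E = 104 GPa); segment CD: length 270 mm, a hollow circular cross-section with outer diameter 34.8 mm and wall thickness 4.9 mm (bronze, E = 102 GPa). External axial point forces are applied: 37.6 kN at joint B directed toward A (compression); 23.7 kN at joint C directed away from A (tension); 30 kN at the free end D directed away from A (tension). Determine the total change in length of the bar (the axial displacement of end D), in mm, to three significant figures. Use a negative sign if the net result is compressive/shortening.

0.894 mm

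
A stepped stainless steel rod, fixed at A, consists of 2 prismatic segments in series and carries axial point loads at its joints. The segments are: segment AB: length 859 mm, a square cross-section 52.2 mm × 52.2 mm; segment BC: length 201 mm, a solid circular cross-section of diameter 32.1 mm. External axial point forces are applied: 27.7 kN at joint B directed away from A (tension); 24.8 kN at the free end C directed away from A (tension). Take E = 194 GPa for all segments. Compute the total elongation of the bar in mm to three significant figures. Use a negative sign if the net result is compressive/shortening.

Internal axial forces (sectioning from the free end, tension +): N_BC = 24.8 kN, N_AB = 52.5 kN.
A_AB = 2725 mm².
A_BC = 809.3 mm².
δ_AB = 52500·859/(2725·194000) = 0.08531 mm
δ_BC = 24800·201/(809.3·194000) = 0.03175 mm
δ = Σδ_i = 0.1171 mm.

0.117 mm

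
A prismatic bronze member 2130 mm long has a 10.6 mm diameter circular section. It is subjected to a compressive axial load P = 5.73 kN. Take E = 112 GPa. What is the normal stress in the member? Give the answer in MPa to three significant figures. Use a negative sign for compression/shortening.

-64.9 MPa

A = 88.25 mm².
σ = N/A = -5730/88.25 = -64.93 MPa.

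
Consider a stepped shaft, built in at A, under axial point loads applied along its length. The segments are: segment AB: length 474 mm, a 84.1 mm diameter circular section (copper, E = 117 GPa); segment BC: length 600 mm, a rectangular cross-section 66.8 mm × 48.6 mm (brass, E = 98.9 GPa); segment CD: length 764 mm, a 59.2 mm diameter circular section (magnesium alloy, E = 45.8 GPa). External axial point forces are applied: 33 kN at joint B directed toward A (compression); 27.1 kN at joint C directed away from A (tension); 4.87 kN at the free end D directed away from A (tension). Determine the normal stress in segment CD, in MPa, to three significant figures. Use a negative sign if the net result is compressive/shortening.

Internal axial forces (sectioning from the free end, tension +): N_CD = 4.87 kN, N_BC = 31.97 kN, N_AB = -1.03 kN.
A_CD = 2753 mm².
σ_CD = N_CD/A_CD = 4870/2753 = 1.769 MPa.

1.77 MPa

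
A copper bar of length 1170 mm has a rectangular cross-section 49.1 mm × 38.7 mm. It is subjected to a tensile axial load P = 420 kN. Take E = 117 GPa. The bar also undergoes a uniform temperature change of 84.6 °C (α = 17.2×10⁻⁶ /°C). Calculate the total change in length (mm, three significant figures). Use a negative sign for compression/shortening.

3.91 mm

A = 1900 mm².
δ_mech = NL/(AE) = 420000·1170/(1900·117000) = 2.21 mm.
δ_thermal = αLΔT = 17.2e-6·1170·84.6 = 1.702 mm.
δ = δ_mech + δ_thermal = 3.913 mm.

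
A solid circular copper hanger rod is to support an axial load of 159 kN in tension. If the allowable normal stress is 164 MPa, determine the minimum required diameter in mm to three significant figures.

35.1 mm

Required area A ≥ P/σ_allow = 159000/164 = 969.5 mm².
For a solid circular section, d ≥ √(4A/π) = 35.13 mm.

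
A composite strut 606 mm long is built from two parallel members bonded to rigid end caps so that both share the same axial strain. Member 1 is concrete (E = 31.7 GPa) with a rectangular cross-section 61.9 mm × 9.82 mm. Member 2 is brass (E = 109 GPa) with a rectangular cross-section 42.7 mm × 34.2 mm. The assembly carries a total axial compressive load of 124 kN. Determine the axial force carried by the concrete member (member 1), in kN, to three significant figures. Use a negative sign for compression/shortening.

-13.4 kN

A_1 = 607.9 mm².
A_2 = 1460 mm².
Equal strain + equilibrium ⇒ each member carries load in proportion to AE: A₁E₁ = 19270000 N, A₂E₂ = 159200000 N, ΣAE = 178400000 N.
F₁ = P·A₁E₁/ΣAE = -124000·19270000/178400000 = -13390 N.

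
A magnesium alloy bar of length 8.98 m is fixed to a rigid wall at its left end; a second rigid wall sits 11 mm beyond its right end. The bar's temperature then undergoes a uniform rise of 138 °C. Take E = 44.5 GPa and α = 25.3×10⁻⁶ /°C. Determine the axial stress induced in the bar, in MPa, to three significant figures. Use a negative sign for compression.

-101 MPa

Free thermal expansion αLΔT = 25.3e-6 · 8980 · 138 = 31.35 mm.
The walls engage after the gap closes; constrained expansion = 31.35 − 11 = 20.35 mm.
The walls impose strain ε = −(20.35)/8980 = -2.2665e-03; σ = Eε = 44500 · -2.2665e-03 = -100.9 MPa.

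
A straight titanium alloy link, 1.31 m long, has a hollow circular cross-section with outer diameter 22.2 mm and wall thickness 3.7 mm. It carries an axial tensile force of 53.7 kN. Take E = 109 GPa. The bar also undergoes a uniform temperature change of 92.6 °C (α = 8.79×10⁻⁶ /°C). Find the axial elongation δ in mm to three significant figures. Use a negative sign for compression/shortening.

4.07 mm

A = 215 mm².
δ_mech = NL/(AE) = 53700·1310/(215·109000) = 3.001 mm.
δ_thermal = αLΔT = 8.79e-6·1310·92.6 = 1.066 mm.
δ = δ_mech + δ_thermal = 4.067 mm.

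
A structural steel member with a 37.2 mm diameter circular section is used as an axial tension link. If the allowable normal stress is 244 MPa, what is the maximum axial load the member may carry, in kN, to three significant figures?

A = 1087 mm².
P_max = σ_allow · A = 244 · 1087 = 265200 N = 265.2 kN.

265 kN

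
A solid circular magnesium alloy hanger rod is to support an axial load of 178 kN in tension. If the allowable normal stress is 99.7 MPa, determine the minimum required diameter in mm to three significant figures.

Required area A ≥ P/σ_allow = 178000/99.7 = 1785 mm².
For a solid circular section, d ≥ √(4A/π) = 47.68 mm.

47.7 mm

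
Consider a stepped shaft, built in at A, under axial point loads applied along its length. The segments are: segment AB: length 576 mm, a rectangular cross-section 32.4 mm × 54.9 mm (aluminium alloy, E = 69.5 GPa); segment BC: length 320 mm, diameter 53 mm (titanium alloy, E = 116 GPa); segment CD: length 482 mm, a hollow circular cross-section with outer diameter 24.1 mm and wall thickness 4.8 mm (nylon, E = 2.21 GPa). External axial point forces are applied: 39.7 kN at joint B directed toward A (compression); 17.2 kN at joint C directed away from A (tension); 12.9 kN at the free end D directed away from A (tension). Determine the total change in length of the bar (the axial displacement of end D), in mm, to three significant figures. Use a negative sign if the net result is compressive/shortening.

9.66 mm

Internal axial forces (sectioning from the free end, tension +): N_CD = 12.9 kN, N_BC = 30.1 kN, N_AB = -9.6 kN.
A_AB = 1779 mm².
A_BC = 2206 mm².
A_CD = 291 mm².
δ_AB = -9600·576/(1779·69500) = -0.04473 mm
δ_BC = 30100·320/(2206·116000) = 0.03764 mm
δ_CD = 12900·482/(291·2210) = 9.667 mm
δ = Σδ_i = 9.66 mm.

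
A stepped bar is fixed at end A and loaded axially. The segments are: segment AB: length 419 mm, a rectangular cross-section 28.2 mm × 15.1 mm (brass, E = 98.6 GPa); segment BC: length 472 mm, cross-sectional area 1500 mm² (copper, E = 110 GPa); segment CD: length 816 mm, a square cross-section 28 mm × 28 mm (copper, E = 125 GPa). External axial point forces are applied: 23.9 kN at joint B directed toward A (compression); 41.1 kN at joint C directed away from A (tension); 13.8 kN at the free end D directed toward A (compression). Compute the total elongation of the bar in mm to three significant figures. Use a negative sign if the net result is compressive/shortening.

Internal axial forces (sectioning from the free end, tension +): N_CD = -13.8 kN, N_BC = 27.3 kN, N_AB = 3.4 kN.
A_AB = 425.8 mm².
A_CD = 784 mm².
δ_AB = 3400·419/(425.8·98600) = 0.03393 mm
δ_BC = 27300·472/(1500·110000) = 0.07809 mm
δ_CD = -13800·816/(784·125000) = -0.1149 mm
δ = Σδ_i = -0.002881 mm.

-0.00288 mm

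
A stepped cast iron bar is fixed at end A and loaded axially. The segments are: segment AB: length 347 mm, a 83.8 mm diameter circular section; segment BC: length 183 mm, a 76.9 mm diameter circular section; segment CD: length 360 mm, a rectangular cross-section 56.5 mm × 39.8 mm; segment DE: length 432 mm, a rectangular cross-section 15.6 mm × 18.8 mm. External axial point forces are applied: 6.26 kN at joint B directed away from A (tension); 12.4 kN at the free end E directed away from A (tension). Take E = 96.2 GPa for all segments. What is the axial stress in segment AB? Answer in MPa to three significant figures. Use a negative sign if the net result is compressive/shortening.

3.38 MPa

Internal axial forces (sectioning from the free end, tension +): N_DE = 12.4 kN, N_CD = 12.4 kN, N_BC = 12.4 kN, N_AB = 18.66 kN.
A_AB = 5515 mm².
σ_AB = N_AB/A_AB = 18660/5515 = 3.383 MPa.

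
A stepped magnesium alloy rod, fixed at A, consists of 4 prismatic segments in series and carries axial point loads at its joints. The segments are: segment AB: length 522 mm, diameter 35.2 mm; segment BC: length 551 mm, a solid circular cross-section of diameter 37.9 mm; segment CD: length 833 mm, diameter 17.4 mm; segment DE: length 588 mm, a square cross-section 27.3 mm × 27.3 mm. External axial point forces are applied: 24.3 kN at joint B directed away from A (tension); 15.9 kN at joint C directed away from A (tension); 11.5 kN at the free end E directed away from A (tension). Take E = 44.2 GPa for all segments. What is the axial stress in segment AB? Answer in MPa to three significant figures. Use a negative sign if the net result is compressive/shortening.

Internal axial forces (sectioning from the free end, tension +): N_DE = 11.5 kN, N_CD = 11.5 kN, N_BC = 27.4 kN, N_AB = 51.7 kN.
A_AB = 973.1 mm².
σ_AB = N_AB/A_AB = 51700/973.1 = 53.13 MPa.

53.1 MPa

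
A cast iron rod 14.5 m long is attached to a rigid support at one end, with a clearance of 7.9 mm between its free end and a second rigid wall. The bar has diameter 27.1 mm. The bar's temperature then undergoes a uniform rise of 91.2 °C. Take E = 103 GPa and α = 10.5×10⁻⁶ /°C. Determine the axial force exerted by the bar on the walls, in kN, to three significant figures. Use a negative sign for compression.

-24.5 kN

Free thermal expansion αLΔT = 10.5e-6 · 14500 · 91.2 = 13.89 mm.
The walls engage after the gap closes; constrained expansion = 13.89 − 7.9 = 5.985 mm.
The walls impose strain ε = −(5.985)/14500 = -4.1277e-04; σ = Eε = 103000 · -4.1277e-04 = -42.52 MPa.
Wall reaction R = σ·A = -42.52·576.8 = -24520 N = -24.52 kN.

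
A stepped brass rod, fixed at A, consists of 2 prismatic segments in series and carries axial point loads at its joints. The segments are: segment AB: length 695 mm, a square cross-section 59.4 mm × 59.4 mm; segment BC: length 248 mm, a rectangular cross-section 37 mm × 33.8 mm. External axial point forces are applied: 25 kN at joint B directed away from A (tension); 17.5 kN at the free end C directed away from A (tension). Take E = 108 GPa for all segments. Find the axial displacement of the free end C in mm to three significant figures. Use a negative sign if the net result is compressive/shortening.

0.110 mm

Internal axial forces (sectioning from the free end, tension +): N_BC = 17.5 kN, N_AB = 42.5 kN.
A_AB = 3528 mm².
A_BC = 1251 mm².
δ_AB = 42500·695/(3528·108000) = 0.07751 mm
δ_BC = 17500·248/(1251·108000) = 0.03213 mm
δ = Σδ_i = 0.1096 mm.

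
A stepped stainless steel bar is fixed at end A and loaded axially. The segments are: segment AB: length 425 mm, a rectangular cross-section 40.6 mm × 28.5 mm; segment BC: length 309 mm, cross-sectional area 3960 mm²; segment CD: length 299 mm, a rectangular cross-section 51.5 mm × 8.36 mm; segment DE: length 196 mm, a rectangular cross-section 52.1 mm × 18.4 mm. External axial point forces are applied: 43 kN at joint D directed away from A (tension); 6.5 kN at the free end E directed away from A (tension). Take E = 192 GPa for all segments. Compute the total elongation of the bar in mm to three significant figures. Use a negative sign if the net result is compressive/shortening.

0.301 mm

Internal axial forces (sectioning from the free end, tension +): N_DE = 6.5 kN, N_CD = 49.5 kN, N_BC = 49.5 kN, N_AB = 49.5 kN.
A_AB = 1157 mm².
A_CD = 430.5 mm².
A_DE = 958.6 mm².
δ_AB = 49500·425/(1157·192000) = 0.09469 mm
δ_BC = 49500·309/(3960·192000) = 0.02012 mm
δ_CD = 49500·299/(430.5·192000) = 0.179 mm
δ_DE = 6500·196/(958.6·192000) = 0.006922 mm
δ = Σδ_i = 0.3008 mm.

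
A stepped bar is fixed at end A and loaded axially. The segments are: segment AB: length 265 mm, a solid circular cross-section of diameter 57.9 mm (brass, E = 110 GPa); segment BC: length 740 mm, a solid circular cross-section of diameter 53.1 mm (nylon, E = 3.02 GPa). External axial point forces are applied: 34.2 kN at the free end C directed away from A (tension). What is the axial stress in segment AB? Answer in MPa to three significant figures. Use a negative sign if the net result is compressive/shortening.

Internal axial forces (sectioning from the free end, tension +): N_BC = 34.2 kN, N_AB = 34.2 kN.
A_AB = 2633 mm².
σ_AB = N_AB/A_AB = 34200/2633 = 12.99 MPa.

13.0 MPa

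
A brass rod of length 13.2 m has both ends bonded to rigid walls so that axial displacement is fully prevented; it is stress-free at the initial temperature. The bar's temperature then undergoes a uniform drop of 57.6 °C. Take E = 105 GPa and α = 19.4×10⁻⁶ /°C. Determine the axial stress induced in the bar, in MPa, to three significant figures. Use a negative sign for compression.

Free thermal expansion αLΔT = 19.4e-6 · 13200 · -57.6 = -14.75 mm.
The walls impose strain ε = −(-14.75)/13200 = 1.1174e-03; σ = Eε = 105000 · 1.1174e-03 = 117.3 MPa.

117 MPa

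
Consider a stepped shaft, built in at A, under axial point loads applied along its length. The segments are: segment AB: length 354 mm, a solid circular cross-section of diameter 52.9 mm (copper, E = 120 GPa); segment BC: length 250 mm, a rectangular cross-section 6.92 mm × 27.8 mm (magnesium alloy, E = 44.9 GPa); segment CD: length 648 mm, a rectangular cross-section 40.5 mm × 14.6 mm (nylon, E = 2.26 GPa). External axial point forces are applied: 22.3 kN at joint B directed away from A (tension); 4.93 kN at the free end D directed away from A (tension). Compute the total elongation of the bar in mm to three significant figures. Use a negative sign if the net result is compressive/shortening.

2.57 mm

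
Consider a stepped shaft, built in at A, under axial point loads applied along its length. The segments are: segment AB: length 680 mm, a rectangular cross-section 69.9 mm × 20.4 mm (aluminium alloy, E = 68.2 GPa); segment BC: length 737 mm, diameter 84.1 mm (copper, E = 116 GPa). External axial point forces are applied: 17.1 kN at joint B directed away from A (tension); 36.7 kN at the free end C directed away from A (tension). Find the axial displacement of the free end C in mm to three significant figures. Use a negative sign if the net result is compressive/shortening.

Internal axial forces (sectioning from the free end, tension +): N_BC = 36.7 kN, N_AB = 53.8 kN.
A_AB = 1426 mm².
A_BC = 5555 mm².
δ_AB = 53800·680/(1426·68200) = 0.3762 mm
δ_BC = 36700·737/(5555·116000) = 0.04198 mm
δ = Σδ_i = 0.4182 mm.

0.418 mm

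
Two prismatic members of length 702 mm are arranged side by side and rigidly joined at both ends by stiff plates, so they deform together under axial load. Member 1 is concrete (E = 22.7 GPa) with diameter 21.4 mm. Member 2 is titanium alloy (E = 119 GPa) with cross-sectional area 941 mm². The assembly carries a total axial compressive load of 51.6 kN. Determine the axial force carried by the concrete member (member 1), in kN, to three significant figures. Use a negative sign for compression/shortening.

-3.51 kN

A_1 = 359.7 mm².
Equal strain + equilibrium ⇒ each member carries load in proportion to AE: A₁E₁ = 8165000 N, A₂E₂ = 112000000 N, ΣAE = 120100000 N.
F₁ = P·A₁E₁/ΣAE = -51600·8165000/120100000 = -3507 N.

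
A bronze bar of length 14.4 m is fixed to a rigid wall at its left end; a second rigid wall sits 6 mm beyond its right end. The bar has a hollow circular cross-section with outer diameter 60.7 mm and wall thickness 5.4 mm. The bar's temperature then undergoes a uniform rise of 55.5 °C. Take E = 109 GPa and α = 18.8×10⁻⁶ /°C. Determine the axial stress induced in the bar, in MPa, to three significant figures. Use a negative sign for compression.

Free thermal expansion αLΔT = 18.8e-6 · 14400 · 55.5 = 15.02 mm.
The walls engage after the gap closes; constrained expansion = 15.02 − 6 = 9.025 mm.
The walls impose strain ε = −(9.025)/14400 = -6.2673e-04; σ = Eε = 109000 · -6.2673e-04 = -68.31 MPa.

-68.3 MPa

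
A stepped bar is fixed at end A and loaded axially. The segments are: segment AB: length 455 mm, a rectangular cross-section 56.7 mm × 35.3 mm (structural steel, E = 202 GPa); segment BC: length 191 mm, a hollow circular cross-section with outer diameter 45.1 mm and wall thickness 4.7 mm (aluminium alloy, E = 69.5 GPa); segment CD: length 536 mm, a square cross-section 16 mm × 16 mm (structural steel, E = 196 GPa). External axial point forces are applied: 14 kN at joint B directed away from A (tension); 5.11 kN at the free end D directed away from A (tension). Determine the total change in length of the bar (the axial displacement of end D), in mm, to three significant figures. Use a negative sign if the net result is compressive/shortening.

0.0996 mm

Internal axial forces (sectioning from the free end, tension +): N_CD = 5.11 kN, N_BC = 5.11 kN, N_AB = 19.11 kN.
A_AB = 2002 mm².
A_BC = 596.5 mm².
A_CD = 256 mm².
δ_AB = 19110·455/(2002·202000) = 0.02151 mm
δ_BC = 5110·191/(596.5·69500) = 0.02354 mm
δ_CD = 5110·536/(256·196000) = 0.05459 mm
δ = Σδ_i = 0.09964 mm.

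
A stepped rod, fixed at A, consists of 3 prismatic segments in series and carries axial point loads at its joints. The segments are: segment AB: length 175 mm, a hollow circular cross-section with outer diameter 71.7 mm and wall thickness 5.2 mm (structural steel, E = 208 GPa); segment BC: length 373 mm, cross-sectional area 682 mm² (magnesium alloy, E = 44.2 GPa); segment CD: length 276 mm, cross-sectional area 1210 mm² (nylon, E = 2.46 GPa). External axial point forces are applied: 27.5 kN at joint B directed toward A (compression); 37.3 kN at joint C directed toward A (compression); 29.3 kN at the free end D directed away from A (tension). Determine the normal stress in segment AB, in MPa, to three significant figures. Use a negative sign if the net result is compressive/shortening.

Internal axial forces (sectioning from the free end, tension +): N_CD = 29.3 kN, N_BC = -8 kN, N_AB = -35.5 kN.
A_AB = 1086 mm².
σ_AB = N_AB/A_AB = -35500/1086 = -32.68 MPa.

-32.7 MPa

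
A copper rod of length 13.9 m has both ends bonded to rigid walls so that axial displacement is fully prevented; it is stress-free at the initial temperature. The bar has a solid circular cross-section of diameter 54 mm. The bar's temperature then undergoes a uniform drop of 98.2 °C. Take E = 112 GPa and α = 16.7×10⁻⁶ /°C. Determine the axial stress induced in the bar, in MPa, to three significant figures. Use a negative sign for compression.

184 MPa

Free thermal expansion αLΔT = 16.7e-6 · 13900 · -98.2 = -22.8 mm.
The walls impose strain ε = −(-22.8)/13900 = 1.6399e-03; σ = Eε = 112000 · 1.6399e-03 = 183.7 MPa.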